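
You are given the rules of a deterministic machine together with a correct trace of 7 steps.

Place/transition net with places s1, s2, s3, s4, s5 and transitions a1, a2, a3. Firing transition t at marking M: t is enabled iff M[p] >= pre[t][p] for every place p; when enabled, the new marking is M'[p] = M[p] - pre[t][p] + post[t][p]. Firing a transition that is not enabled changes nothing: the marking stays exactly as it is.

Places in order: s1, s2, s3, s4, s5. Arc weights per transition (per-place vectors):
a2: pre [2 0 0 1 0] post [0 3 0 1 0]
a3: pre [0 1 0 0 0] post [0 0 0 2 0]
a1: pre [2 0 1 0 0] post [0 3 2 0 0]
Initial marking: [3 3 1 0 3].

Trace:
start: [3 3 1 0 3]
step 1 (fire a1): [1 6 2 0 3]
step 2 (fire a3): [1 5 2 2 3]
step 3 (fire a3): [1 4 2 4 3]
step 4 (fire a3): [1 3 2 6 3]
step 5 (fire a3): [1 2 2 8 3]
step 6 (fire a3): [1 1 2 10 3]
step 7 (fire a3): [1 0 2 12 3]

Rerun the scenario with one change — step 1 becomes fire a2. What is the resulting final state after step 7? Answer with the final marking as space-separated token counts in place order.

3 0 1 6 3

(re-executing from step 1 with the substitution; state before step 1: [3 3 1 0 3])
step 1 (fire a2): [3 3 1 0 3]
step 2 (fire a3): [3 2 1 2 3]
step 3 (fire a3): [3 1 1 4 3]
step 4 (fire a3): [3 0 1 6 3]
step 5 (fire a3): [3 0 1 6 3]
step 6 (fire a3): [3 0 1 6 3]
step 7 (fire a3): [3 0 1 6 3]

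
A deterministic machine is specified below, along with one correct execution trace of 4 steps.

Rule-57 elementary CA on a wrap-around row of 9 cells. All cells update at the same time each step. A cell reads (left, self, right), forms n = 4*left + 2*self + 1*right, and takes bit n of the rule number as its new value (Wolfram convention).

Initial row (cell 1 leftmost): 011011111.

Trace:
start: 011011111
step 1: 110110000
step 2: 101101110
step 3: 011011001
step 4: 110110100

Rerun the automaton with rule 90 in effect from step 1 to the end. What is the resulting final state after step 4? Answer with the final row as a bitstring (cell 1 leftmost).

(re-executing steps 1..4 under rule 90; state before step 1: 011011111)
step 1: 011010001
step 2: 011001010
step 3: 111110001
step 4: 000011011

000011011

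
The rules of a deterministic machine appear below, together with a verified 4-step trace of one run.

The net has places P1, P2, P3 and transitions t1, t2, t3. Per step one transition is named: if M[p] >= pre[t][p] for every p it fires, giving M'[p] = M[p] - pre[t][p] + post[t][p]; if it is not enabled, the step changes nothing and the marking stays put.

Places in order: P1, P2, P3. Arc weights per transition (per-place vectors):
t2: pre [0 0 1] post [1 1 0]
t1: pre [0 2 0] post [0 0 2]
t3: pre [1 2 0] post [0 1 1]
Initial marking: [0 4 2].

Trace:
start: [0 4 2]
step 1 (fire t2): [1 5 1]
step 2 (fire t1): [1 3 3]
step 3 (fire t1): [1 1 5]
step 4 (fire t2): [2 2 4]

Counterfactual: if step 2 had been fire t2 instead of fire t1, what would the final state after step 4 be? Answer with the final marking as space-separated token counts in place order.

(re-executing from step 2 with the substitution; state before step 2: [1 5 1])
step 2 (fire t2): [2 6 0]
step 3 (fire t1): [2 4 2]
step 4 (fire t2): [3 5 1]

3 5 1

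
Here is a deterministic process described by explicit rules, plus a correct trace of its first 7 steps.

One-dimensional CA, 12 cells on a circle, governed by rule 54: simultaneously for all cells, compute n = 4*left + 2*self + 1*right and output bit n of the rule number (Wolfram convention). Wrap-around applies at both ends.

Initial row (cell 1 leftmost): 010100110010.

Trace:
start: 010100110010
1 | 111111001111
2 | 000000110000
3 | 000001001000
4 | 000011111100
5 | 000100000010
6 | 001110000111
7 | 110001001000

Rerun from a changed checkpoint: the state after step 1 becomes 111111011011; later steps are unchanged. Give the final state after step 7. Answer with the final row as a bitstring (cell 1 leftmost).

100101111110

state after step 1 := 111111011011
2 | 000000100100
3 | 000001111110
4 | 000010000001
5 | 100111000011
6 | 011000100100
7 | 100101111110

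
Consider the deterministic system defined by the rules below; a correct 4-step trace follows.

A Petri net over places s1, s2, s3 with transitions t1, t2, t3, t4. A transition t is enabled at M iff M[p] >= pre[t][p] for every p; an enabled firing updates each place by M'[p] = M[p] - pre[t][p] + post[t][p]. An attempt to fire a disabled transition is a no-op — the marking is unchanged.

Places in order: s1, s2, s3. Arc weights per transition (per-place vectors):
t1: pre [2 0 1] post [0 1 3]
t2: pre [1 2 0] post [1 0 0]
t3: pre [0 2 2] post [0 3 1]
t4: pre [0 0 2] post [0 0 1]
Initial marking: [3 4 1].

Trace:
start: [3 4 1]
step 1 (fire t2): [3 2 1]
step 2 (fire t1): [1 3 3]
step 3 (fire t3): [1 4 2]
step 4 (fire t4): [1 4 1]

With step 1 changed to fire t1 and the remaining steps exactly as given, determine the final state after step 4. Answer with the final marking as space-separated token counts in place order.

(re-executing from step 1 with the substitution; state before step 1: [3 4 1])
step 1 (fire t1): [1 5 3]
step 2 (fire t1): [1 5 3]
step 3 (fire t3): [1 6 2]
step 4 (fire t4): [1 6 1]

1 6 1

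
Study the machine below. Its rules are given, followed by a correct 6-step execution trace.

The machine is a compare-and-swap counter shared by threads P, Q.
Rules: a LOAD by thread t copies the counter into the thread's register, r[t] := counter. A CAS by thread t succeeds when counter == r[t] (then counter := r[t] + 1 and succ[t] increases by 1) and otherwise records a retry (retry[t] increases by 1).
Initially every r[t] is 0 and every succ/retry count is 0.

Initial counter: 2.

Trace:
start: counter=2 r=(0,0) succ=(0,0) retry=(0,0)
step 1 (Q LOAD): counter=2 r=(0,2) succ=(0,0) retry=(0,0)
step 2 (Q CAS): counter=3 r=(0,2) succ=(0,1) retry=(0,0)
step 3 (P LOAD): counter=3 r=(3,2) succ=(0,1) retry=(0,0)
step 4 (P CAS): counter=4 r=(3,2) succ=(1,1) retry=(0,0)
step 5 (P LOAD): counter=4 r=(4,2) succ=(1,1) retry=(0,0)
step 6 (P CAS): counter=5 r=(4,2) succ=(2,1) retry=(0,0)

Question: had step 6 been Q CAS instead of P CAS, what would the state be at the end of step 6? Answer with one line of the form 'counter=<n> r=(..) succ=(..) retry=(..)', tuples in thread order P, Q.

(re-executing from step 6 with the substitution; state before step 6: counter=4 r=(4,2) succ=(1,1) retry=(0,0))
step 6 (Q CAS): counter=4 r=(4,2) succ=(1,1) retry=(0,1)

counter=4 r=(4,2) succ=(1,1) retry=(0,1)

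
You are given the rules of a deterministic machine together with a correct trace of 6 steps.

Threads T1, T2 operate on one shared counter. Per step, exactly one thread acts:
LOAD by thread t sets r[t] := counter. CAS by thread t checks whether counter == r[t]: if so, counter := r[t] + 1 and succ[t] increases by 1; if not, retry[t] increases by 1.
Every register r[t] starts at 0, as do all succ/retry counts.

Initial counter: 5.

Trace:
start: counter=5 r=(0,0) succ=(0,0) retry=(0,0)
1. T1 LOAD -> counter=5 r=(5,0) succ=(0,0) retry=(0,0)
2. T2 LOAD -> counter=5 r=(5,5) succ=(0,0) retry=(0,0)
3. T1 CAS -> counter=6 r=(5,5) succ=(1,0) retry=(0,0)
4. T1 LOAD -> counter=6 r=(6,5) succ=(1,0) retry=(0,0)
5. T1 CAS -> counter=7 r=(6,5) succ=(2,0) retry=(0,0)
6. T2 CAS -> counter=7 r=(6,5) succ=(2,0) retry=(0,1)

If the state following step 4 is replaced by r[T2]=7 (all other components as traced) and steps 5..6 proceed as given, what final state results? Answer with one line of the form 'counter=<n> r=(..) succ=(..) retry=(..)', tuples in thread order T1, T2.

counter=8 r=(6,7) succ=(2,1) retry=(0,0)

state after step 4 := counter=6 r=(6,7) succ=(1,0) retry=(0,0)
5. T1 CAS -> counter=7 r=(6,7) succ=(2,0) retry=(0,0)
6. T2 CAS -> counter=8 r=(6,7) succ=(2,1) retry=(0,0)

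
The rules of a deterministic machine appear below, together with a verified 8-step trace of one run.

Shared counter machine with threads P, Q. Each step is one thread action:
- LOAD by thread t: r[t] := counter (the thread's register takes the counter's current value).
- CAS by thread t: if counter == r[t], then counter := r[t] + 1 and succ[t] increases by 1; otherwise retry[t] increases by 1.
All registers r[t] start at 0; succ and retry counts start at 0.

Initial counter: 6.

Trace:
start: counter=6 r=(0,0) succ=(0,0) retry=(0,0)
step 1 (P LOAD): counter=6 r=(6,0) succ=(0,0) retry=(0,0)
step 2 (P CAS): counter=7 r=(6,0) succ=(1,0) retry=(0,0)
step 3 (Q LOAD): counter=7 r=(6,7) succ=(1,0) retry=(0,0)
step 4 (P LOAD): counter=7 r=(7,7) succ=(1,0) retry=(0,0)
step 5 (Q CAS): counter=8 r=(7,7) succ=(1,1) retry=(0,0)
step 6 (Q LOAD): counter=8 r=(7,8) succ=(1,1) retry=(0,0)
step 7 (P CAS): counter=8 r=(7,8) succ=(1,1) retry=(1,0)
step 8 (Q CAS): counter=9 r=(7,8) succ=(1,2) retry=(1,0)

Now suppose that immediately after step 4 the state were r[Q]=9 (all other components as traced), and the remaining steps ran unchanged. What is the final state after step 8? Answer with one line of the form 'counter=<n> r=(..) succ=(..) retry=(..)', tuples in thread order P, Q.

state after step 4 := counter=7 r=(7,9) succ=(1,0) retry=(0,0)
step 5 (Q CAS): counter=7 r=(7,9) succ=(1,0) retry=(0,1)
step 6 (Q LOAD): counter=7 r=(7,7) succ=(1,0) retry=(0,1)
step 7 (P CAS): counter=8 r=(7,7) succ=(2,0) retry=(0,1)
step 8 (Q CAS): counter=8 r=(7,7) succ=(2,0) retry=(0,2)

counter=8 r=(7,7) succ=(2,0) retry=(0,2)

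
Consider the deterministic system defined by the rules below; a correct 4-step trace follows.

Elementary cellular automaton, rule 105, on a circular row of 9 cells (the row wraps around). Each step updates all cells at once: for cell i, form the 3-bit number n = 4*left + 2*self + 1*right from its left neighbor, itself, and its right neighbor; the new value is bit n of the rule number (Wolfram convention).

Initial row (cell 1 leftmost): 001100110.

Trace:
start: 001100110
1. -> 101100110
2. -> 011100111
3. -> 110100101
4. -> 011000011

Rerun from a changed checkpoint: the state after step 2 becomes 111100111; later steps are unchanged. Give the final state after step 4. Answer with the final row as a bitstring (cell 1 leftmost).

110000001

state after step 2 := 111100111
3. -> 000100100
4. -> 110000001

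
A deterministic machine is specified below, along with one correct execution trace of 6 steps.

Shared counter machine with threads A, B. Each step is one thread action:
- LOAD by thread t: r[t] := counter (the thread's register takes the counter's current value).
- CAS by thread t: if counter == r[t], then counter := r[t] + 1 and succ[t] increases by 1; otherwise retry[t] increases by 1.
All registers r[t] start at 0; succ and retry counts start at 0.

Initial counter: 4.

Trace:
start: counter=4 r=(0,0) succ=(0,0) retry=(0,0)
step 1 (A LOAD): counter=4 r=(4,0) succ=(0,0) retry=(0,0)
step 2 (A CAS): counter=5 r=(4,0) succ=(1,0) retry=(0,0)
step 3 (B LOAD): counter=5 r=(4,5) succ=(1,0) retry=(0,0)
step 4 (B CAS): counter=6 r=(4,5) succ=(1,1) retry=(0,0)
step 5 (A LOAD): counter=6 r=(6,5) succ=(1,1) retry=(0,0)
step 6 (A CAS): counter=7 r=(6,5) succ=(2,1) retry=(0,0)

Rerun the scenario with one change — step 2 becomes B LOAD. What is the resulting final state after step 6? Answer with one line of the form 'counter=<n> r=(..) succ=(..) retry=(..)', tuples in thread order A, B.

counter=6 r=(5,4) succ=(1,1) retry=(0,0)

(re-executing from step 2 with the substitution; state before step 2: counter=4 r=(4,0) succ=(0,0) retry=(0,0))
step 2 (B LOAD): counter=4 r=(4,4) succ=(0,0) retry=(0,0)
step 3 (B LOAD): counter=4 r=(4,4) succ=(0,0) retry=(0,0)
step 4 (B CAS): counter=5 r=(4,4) succ=(0,1) retry=(0,0)
step 5 (A LOAD): counter=5 r=(5,4) succ=(0,1) retry=(0,0)
step 6 (A CAS): counter=6 r=(5,4) succ=(1,1) retry=(0,0)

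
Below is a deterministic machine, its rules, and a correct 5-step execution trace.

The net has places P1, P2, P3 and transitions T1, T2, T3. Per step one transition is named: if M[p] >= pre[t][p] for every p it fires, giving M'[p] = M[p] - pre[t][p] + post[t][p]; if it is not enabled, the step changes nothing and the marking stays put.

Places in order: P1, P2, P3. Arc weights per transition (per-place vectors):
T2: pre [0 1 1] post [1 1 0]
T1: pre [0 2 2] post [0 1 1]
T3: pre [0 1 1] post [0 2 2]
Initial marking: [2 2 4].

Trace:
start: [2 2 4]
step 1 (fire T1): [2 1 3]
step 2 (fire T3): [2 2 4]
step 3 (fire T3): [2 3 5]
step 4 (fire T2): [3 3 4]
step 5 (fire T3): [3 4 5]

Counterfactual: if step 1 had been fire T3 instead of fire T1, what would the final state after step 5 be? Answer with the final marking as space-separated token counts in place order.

3 6 7

(re-executing from step 1 with the substitution; state before step 1: [2 2 4])
step 1 (fire T3): [2 3 5]
step 2 (fire T3): [2 4 6]
step 3 (fire T3): [2 5 7]
step 4 (fire T2): [3 5 6]
step 5 (fire T3): [3 6 7]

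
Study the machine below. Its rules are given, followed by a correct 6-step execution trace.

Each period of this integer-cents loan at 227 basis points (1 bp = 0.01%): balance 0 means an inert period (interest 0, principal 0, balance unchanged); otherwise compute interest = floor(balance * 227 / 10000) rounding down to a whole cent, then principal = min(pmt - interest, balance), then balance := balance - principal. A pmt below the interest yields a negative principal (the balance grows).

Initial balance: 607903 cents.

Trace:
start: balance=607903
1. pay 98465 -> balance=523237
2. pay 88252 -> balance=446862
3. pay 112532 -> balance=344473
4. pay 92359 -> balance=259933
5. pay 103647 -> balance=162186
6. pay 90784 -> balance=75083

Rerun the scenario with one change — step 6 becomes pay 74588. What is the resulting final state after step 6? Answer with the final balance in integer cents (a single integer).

(re-executing from step 6 with the substitution; state before step 6: balance=162186)
6. pay 74588 -> balance=91279

91279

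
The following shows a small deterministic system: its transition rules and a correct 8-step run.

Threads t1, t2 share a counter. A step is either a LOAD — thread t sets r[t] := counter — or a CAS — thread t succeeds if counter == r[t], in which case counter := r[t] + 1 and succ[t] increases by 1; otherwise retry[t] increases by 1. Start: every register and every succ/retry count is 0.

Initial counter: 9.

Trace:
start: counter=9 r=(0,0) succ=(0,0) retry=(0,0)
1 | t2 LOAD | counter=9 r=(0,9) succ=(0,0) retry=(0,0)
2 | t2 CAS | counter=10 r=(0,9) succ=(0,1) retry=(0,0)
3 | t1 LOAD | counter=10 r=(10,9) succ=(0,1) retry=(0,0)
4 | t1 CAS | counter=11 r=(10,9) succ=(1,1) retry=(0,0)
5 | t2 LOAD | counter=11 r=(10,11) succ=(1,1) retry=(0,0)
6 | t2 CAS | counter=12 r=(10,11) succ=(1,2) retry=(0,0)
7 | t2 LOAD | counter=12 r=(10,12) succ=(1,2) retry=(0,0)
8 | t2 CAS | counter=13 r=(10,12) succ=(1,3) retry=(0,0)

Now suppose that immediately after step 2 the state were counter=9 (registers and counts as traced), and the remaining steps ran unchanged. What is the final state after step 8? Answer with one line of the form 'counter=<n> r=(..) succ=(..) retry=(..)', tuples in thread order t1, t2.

counter=12 r=(9,11) succ=(1,3) retry=(0,0)

state after step 2 := counter=9 r=(0,9) succ=(0,1) retry=(0,0)
3 | t1 LOAD | counter=9 r=(9,9) succ=(0,1) retry=(0,0)
4 | t1 CAS | counter=10 r=(9,9) succ=(1,1) retry=(0,0)
5 | t2 LOAD | counter=10 r=(9,10) succ=(1,1) retry=(0,0)
6 | t2 CAS | counter=11 r=(9,10) succ=(1,2) retry=(0,0)
7 | t2 LOAD | counter=11 r=(9,11) succ=(1,2) retry=(0,0)
8 | t2 CAS | counter=12 r=(9,11) succ=(1,3) retry=(0,0)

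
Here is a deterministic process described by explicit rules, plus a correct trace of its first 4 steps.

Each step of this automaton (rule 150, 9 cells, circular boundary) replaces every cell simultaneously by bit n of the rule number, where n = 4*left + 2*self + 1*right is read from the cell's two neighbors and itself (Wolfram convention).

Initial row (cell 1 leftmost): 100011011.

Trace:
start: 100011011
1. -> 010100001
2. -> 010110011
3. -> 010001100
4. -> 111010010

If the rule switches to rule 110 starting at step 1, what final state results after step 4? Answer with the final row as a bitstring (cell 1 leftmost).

100101111

(re-executing steps 1..4 under rule 110; state before step 1: 100011011)
1. -> 100111110
2. -> 101100011
3. -> 111100110
4. -> 100101111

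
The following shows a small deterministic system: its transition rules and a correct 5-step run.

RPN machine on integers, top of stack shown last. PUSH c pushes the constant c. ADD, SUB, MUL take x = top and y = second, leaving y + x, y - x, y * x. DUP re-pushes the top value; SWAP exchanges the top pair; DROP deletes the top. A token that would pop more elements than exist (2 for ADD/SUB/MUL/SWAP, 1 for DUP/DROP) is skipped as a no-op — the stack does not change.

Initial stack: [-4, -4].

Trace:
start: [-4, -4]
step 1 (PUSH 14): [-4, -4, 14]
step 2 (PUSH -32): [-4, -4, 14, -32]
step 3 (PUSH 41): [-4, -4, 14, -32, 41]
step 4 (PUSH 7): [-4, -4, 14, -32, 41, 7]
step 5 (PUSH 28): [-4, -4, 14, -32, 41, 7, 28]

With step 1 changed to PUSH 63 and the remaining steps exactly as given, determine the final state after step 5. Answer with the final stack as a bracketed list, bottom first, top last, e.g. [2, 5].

(re-executing from step 1 with the substitution; state before step 1: [-4, -4])
step 1 (PUSH 63): [-4, -4, 63]
step 2 (PUSH -32): [-4, -4, 63, -32]
step 3 (PUSH 41): [-4, -4, 63, -32, 41]
step 4 (PUSH 7): [-4, -4, 63, -32, 41, 7]
step 5 (PUSH 28): [-4, -4, 63, -32, 41, 7, 28]

[-4, -4, 63, -32, 41, 7, 28]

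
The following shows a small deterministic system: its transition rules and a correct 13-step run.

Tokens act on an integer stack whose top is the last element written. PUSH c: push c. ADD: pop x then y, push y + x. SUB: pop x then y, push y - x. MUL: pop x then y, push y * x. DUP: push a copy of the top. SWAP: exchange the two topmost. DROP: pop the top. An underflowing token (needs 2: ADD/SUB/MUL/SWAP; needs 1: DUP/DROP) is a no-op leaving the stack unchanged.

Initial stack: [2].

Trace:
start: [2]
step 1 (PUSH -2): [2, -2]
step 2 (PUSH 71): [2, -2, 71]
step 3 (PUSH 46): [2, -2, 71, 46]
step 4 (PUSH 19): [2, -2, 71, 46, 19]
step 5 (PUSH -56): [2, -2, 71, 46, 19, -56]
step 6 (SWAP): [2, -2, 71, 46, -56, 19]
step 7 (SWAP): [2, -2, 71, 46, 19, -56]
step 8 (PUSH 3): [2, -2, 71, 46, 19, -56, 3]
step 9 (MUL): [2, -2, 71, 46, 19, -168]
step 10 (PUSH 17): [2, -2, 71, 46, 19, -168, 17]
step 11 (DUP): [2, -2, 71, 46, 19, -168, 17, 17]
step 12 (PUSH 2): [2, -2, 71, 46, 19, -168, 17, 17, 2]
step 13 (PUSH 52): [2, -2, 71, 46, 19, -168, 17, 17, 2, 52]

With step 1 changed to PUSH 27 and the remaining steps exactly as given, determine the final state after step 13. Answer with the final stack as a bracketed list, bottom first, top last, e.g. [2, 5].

(re-executing from step 1 with the substitution; state before step 1: [2])
step 1 (PUSH 27): [2, 27]
step 2 (PUSH 71): [2, 27, 71]
step 3 (PUSH 46): [2, 27, 71, 46]
step 4 (PUSH 19): [2, 27, 71, 46, 19]
step 5 (PUSH -56): [2, 27, 71, 46, 19, -56]
step 6 (SWAP): [2, 27, 71, 46, -56, 19]
step 7 (SWAP): [2, 27, 71, 46, 19, -56]
step 8 (PUSH 3): [2, 27, 71, 46, 19, -56, 3]
step 9 (MUL): [2, 27, 71, 46, 19, -168]
step 10 (PUSH 17): [2, 27, 71, 46, 19, -168, 17]
step 11 (DUP): [2, 27, 71, 46, 19, -168, 17, 17]
step 12 (PUSH 2): [2, 27, 71, 46, 19, -168, 17, 17, 2]
step 13 (PUSH 52): [2, 27, 71, 46, 19, -168, 17, 17, 2, 52]

[2, 27, 71, 46, 19, -168, 17, 17, 2, 52]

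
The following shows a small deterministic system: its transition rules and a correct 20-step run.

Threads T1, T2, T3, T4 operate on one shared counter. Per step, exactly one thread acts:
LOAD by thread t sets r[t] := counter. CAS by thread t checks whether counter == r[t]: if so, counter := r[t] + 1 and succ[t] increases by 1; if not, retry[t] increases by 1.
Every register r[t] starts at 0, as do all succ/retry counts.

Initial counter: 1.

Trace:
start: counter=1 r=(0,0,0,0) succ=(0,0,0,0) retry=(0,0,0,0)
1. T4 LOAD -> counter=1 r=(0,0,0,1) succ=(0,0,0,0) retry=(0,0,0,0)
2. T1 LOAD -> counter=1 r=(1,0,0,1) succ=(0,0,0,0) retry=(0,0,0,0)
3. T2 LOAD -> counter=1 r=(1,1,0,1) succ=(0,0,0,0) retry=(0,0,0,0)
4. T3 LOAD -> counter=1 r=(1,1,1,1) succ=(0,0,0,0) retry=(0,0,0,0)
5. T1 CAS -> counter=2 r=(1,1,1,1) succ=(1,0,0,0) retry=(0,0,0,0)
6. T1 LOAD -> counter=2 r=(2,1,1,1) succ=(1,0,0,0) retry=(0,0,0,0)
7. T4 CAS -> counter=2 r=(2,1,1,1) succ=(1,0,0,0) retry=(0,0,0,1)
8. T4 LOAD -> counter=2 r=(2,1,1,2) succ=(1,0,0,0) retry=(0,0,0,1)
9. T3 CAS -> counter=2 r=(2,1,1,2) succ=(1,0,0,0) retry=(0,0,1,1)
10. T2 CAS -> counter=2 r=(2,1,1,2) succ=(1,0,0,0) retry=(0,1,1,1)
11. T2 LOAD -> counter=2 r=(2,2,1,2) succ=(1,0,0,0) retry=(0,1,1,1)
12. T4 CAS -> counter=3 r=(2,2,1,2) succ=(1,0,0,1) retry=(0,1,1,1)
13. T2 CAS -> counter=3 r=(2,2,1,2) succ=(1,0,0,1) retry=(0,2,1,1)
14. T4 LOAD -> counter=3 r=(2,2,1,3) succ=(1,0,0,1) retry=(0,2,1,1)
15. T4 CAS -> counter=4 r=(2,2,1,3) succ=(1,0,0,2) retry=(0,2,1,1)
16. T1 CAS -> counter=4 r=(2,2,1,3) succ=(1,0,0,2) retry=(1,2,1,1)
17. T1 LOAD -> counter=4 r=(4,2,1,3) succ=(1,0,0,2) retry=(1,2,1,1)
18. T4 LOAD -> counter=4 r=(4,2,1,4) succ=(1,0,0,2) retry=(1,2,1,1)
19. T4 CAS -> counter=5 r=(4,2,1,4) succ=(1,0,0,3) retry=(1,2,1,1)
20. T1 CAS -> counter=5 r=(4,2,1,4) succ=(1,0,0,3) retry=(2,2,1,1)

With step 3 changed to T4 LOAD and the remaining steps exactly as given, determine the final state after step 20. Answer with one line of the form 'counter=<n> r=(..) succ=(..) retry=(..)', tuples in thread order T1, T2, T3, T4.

counter=5 r=(4,2,1,4) succ=(1,0,0,3) retry=(2,2,1,1)

(re-executing from step 3 with the substitution; state before step 3: counter=1 r=(1,0,0,1) succ=(0,0,0,0) retry=(0,0,0,0))
3. T4 LOAD -> counter=1 r=(1,0,0,1) succ=(0,0,0,0) retry=(0,0,0,0)
4. T3 LOAD -> counter=1 r=(1,0,1,1) succ=(0,0,0,0) retry=(0,0,0,0)
5. T1 CAS -> counter=2 r=(1,0,1,1) succ=(1,0,0,0) retry=(0,0,0,0)
6. T1 LOAD -> counter=2 r=(2,0,1,1) succ=(1,0,0,0) retry=(0,0,0,0)
7. T4 CAS -> counter=2 r=(2,0,1,1) succ=(1,0,0,0) retry=(0,0,0,1)
8. T4 LOAD -> counter=2 r=(2,0,1,2) succ=(1,0,0,0) retry=(0,0,0,1)
9. T3 CAS -> counter=2 r=(2,0,1,2) succ=(1,0,0,0) retry=(0,0,1,1)
10. T2 CAS -> counter=2 r=(2,0,1,2) succ=(1,0,0,0) retry=(0,1,1,1)
11. T2 LOAD -> counter=2 r=(2,2,1,2) succ=(1,0,0,0) retry=(0,1,1,1)
12. T4 CAS -> counter=3 r=(2,2,1,2) succ=(1,0,0,1) retry=(0,1,1,1)
13. T2 CAS -> counter=3 r=(2,2,1,2) succ=(1,0,0,1) retry=(0,2,1,1)
14. T4 LOAD -> counter=3 r=(2,2,1,3) succ=(1,0,0,1) retry=(0,2,1,1)
15. T4 CAS -> counter=4 r=(2,2,1,3) succ=(1,0,0,2) retry=(0,2,1,1)
16. T1 CAS -> counter=4 r=(2,2,1,3) succ=(1,0,0,2) retry=(1,2,1,1)
17. T1 LOAD -> counter=4 r=(4,2,1,3) succ=(1,0,0,2) retry=(1,2,1,1)
18. T4 LOAD -> counter=4 r=(4,2,1,4) succ=(1,0,0,2) retry=(1,2,1,1)
19. T4 CAS -> counter=5 r=(4,2,1,4) succ=(1,0,0,3) retry=(1,2,1,1)
20. T1 CAS -> counter=5 r=(4,2,1,4) succ=(1,0,0,3) retry=(2,2,1,1)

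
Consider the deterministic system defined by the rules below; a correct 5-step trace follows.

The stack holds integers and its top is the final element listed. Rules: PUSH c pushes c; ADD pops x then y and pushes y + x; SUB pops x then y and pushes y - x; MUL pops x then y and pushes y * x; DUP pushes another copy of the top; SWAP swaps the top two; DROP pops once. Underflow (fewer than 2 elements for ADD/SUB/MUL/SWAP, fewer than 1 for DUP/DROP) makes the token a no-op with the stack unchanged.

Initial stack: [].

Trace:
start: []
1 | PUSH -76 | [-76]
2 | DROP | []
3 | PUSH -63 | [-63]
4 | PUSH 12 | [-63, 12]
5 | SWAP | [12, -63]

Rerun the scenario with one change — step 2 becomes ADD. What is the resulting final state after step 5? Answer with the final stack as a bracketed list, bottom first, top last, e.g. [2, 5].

(re-executing from step 2 with the substitution; state before step 2: [-76])
2 | ADD | [-76]
3 | PUSH -63 | [-76, -63]
4 | PUSH 12 | [-76, -63, 12]
5 | SWAP | [-76, 12, -63]

[-76, 12, -63]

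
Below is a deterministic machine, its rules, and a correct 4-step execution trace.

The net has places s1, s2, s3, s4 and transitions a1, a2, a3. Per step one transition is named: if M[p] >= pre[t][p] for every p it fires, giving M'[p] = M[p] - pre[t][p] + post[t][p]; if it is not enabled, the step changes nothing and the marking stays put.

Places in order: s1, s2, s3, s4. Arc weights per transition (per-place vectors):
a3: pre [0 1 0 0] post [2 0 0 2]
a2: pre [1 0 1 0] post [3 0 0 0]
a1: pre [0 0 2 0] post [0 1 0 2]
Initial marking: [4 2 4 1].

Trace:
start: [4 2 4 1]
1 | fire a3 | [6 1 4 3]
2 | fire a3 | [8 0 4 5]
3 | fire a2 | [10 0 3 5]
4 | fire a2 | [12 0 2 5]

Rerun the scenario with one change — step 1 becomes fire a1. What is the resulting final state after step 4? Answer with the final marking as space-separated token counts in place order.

10 2 0 5

(re-executing from step 1 with the substitution; state before step 1: [4 2 4 1])
1 | fire a1 | [4 3 2 3]
2 | fire a3 | [6 2 2 5]
3 | fire a2 | [8 2 1 5]
4 | fire a2 | [10 2 0 5]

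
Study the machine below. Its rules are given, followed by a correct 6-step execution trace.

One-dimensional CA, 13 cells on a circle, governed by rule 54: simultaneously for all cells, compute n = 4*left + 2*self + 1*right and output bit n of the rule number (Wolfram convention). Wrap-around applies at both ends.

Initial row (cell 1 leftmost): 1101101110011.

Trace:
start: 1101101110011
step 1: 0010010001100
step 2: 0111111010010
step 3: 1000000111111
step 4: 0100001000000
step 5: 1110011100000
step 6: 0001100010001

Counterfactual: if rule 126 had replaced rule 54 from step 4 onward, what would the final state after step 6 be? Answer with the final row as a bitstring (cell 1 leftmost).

(re-executing steps 4..6 under rule 126; state before step 4: 1000000111111)
step 4: 1100001100000
step 5: 1110011110001
step 6: 0011110011011

0011110011011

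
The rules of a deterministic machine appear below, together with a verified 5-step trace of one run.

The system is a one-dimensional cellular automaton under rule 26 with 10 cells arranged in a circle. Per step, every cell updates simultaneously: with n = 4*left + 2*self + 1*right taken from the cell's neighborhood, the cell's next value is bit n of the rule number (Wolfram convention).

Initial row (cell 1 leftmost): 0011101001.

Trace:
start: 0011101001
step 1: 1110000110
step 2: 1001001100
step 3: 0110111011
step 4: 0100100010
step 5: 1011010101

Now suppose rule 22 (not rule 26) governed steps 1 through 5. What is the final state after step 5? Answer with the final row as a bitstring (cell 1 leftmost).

1100001111

(re-executing steps 1..5 under rule 22; state before step 1: 0011101001)
step 1: 1100001111
step 2: 0010010000
step 3: 0111111000
step 4: 1000000100
step 5: 1100001111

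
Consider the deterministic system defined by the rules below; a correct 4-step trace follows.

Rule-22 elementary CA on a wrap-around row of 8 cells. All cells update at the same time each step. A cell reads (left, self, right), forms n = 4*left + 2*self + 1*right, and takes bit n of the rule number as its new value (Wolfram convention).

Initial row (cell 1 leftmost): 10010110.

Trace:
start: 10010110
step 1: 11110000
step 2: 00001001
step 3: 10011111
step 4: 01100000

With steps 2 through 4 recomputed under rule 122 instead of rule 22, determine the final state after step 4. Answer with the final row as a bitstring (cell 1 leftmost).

00000000

(re-executing steps 2..4 under rule 122; state before step 2: 11110000)
step 2: 10011001
step 3: 11111111
step 4: 00000000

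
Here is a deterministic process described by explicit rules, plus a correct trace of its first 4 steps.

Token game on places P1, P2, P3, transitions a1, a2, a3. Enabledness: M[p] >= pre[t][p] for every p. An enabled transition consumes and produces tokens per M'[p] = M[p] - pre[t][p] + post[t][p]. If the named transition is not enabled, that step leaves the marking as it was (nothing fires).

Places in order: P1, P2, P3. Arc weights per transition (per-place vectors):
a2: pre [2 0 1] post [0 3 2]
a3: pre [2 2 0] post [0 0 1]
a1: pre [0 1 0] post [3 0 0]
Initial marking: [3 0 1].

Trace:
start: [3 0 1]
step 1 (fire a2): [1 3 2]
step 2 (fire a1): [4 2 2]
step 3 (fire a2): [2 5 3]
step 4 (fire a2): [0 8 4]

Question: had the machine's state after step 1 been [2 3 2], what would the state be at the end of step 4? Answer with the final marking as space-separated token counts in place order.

state after step 1 := [2 3 2]
step 2 (fire a1): [5 2 2]
step 3 (fire a2): [3 5 3]
step 4 (fire a2): [1 8 4]

1 8 4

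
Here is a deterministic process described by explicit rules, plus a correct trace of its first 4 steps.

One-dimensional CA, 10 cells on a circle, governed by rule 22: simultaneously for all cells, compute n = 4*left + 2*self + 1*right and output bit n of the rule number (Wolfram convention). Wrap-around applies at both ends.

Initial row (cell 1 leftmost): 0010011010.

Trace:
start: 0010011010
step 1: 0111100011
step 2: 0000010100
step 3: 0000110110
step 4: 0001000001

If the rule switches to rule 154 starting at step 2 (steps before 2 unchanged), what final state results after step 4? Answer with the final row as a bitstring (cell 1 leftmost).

1101001001

(re-executing steps 2..4 under rule 154; state before step 2: 0111100011)
step 2: 0111010110
step 3: 1110000101
step 4: 1101001001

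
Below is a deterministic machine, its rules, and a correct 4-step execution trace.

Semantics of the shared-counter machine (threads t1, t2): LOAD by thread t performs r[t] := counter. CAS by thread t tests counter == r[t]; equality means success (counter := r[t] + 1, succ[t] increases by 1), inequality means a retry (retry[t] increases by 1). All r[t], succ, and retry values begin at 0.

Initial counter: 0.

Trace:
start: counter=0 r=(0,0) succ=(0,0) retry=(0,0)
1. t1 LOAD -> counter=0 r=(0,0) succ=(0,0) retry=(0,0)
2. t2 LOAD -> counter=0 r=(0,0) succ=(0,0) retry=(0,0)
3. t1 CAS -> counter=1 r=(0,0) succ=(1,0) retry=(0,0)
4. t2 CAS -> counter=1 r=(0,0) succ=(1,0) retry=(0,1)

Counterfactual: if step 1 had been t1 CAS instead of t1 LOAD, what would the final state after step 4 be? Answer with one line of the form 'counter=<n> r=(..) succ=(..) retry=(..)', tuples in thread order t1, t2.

counter=2 r=(0,1) succ=(1,1) retry=(1,0)

(re-executing from step 1 with the substitution; state before step 1: counter=0 r=(0,0) succ=(0,0) retry=(0,0))
1. t1 CAS -> counter=1 r=(0,0) succ=(1,0) retry=(0,0)
2. t2 LOAD -> counter=1 r=(0,1) succ=(1,0) retry=(0,0)
3. t1 CAS -> counter=1 r=(0,1) succ=(1,0) retry=(1,0)
4. t2 CAS -> counter=2 r=(0,1) succ=(1,1) retry=(1,0)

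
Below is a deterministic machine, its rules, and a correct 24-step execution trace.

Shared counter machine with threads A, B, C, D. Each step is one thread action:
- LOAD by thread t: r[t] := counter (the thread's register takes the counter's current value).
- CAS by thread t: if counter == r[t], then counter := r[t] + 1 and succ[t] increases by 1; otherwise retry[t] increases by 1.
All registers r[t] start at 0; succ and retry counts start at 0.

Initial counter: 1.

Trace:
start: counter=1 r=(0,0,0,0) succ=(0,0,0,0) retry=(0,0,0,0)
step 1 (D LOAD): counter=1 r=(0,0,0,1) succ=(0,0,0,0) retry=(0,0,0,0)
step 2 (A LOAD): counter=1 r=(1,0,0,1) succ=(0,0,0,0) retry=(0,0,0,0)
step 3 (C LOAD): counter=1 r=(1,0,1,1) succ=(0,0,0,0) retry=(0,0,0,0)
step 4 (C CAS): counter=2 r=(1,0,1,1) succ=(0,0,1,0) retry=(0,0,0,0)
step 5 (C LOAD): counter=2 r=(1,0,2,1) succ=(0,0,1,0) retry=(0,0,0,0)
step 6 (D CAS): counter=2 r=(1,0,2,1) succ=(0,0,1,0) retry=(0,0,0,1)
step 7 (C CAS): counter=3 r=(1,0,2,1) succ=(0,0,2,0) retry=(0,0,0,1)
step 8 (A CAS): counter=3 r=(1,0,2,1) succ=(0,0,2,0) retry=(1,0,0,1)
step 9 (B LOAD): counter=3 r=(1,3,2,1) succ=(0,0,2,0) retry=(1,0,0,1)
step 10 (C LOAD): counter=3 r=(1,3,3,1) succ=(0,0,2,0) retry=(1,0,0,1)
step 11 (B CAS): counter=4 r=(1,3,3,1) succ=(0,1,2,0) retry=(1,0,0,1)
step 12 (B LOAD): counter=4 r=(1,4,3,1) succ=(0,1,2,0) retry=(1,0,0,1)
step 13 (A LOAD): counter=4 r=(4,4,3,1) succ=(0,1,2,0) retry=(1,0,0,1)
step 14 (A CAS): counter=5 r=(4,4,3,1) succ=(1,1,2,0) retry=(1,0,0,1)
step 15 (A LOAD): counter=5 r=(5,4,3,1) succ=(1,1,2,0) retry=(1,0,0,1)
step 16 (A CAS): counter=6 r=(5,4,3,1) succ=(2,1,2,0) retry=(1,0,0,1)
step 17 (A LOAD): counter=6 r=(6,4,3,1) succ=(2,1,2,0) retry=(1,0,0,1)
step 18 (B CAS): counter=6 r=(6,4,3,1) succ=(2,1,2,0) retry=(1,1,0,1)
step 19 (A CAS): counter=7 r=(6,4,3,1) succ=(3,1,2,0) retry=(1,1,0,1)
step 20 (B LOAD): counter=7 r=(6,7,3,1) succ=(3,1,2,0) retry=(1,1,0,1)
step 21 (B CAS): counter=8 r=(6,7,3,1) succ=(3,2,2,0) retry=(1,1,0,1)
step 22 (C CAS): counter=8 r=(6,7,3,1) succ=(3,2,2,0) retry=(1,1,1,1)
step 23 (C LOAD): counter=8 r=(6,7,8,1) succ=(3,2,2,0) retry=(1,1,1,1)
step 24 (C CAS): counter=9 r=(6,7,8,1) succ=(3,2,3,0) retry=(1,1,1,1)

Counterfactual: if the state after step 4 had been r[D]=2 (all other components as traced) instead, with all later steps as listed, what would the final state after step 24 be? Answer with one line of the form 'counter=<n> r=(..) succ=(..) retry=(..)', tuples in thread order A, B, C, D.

counter=9 r=(6,7,8,2) succ=(3,2,2,1) retry=(1,1,2,0)

state after step 4 := counter=2 r=(1,0,1,2) succ=(0,0,1,0) retry=(0,0,0,0)
step 5 (C LOAD): counter=2 r=(1,0,2,2) succ=(0,0,1,0) retry=(0,0,0,0)
step 6 (D CAS): counter=3 r=(1,0,2,2) succ=(0,0,1,1) retry=(0,0,0,0)
step 7 (C CAS): counter=3 r=(1,0,2,2) succ=(0,0,1,1) retry=(0,0,1,0)
step 8 (A CAS): counter=3 r=(1,0,2,2) succ=(0,0,1,1) retry=(1,0,1,0)
step 9 (B LOAD): counter=3 r=(1,3,2,2) succ=(0,0,1,1) retry=(1,0,1,0)
step 10 (C LOAD): counter=3 r=(1,3,3,2) succ=(0,0,1,1) retry=(1,0,1,0)
step 11 (B CAS): counter=4 r=(1,3,3,2) succ=(0,1,1,1) retry=(1,0,1,0)
step 12 (B LOAD): counter=4 r=(1,4,3,2) succ=(0,1,1,1) retry=(1,0,1,0)
step 13 (A LOAD): counter=4 r=(4,4,3,2) succ=(0,1,1,1) retry=(1,0,1,0)
step 14 (A CAS): counter=5 r=(4,4,3,2) succ=(1,1,1,1) retry=(1,0,1,0)
step 15 (A LOAD): counter=5 r=(5,4,3,2) succ=(1,1,1,1) retry=(1,0,1,0)
step 16 (A CAS): counter=6 r=(5,4,3,2) succ=(2,1,1,1) retry=(1,0,1,0)
step 17 (A LOAD): counter=6 r=(6,4,3,2) succ=(2,1,1,1) retry=(1,0,1,0)
step 18 (B CAS): counter=6 r=(6,4,3,2) succ=(2,1,1,1) retry=(1,1,1,0)
step 19 (A CAS): counter=7 r=(6,4,3,2) succ=(3,1,1,1) retry=(1,1,1,0)
step 20 (B LOAD): counter=7 r=(6,7,3,2) succ=(3,1,1,1) retry=(1,1,1,0)
step 21 (B CAS): counter=8 r=(6,7,3,2) succ=(3,2,1,1) retry=(1,1,1,0)
step 22 (C CAS): counter=8 r=(6,7,3,2) succ=(3,2,1,1) retry=(1,1,2,0)
step 23 (C LOAD): counter=8 r=(6,7,8,2) succ=(3,2,1,1) retry=(1,1,2,0)
step 24 (C CAS): counter=9 r=(6,7,8,2) succ=(3,2,2,1) retry=(1,1,2,0)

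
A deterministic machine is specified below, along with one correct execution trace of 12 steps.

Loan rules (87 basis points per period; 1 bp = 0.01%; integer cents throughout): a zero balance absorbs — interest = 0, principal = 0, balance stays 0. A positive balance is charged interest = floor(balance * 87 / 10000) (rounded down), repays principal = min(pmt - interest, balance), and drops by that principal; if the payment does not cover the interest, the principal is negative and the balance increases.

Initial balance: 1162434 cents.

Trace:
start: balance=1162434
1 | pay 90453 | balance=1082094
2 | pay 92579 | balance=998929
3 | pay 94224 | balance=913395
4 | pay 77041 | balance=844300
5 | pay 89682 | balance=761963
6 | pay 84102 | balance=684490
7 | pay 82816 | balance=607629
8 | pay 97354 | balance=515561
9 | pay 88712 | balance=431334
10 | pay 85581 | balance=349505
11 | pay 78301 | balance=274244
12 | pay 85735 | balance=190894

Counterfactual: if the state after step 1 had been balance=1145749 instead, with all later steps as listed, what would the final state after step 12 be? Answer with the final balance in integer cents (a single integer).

260913

state after step 1 := balance=1145749
2 | pay 92579 | balance=1063138
3 | pay 94224 | balance=978163
4 | pay 77041 | balance=909632
5 | pay 89682 | balance=827863
6 | pay 84102 | balance=750963
7 | pay 82816 | balance=674680
8 | pay 97354 | balance=583195
9 | pay 88712 | balance=499556
10 | pay 85581 | balance=418321
11 | pay 78301 | balance=343659
12 | pay 85735 | balance=260913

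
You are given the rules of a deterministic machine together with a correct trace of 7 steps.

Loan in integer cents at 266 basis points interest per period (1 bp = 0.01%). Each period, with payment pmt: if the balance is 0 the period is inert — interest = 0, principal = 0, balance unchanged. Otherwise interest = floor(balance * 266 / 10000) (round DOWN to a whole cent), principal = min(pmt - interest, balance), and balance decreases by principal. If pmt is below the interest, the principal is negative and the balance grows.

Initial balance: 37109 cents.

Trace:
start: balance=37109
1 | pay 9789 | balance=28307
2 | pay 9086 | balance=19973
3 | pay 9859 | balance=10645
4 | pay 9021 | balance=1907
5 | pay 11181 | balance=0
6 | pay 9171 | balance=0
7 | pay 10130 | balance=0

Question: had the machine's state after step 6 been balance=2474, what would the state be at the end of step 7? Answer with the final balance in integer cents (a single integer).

state after step 6 := balance=2474
7 | pay 10130 | balance=0

0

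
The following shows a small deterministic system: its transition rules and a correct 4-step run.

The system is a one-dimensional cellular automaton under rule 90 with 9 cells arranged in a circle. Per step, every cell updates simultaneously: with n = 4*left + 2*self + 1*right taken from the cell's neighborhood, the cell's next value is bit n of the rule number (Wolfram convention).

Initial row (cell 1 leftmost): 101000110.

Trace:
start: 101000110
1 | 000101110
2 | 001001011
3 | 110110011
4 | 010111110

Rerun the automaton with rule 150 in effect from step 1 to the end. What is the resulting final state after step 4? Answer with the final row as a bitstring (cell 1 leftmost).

(re-executing steps 1..4 under rule 150; state before step 1: 101000110)
1 | 101101000
2 | 100001101
3 | 010010000
4 | 111111000

111111000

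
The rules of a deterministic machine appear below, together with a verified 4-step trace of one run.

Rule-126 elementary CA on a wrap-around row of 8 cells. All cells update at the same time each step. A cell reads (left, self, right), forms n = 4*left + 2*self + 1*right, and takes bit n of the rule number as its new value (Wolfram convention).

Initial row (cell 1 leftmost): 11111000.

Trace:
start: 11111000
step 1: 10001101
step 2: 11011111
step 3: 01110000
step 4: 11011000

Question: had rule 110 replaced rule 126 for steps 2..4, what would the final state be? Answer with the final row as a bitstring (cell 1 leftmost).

(re-executing steps 2..4 under rule 110; state before step 2: 10001101)
step 2: 10011111
step 3: 10110000
step 4: 11110001

11110001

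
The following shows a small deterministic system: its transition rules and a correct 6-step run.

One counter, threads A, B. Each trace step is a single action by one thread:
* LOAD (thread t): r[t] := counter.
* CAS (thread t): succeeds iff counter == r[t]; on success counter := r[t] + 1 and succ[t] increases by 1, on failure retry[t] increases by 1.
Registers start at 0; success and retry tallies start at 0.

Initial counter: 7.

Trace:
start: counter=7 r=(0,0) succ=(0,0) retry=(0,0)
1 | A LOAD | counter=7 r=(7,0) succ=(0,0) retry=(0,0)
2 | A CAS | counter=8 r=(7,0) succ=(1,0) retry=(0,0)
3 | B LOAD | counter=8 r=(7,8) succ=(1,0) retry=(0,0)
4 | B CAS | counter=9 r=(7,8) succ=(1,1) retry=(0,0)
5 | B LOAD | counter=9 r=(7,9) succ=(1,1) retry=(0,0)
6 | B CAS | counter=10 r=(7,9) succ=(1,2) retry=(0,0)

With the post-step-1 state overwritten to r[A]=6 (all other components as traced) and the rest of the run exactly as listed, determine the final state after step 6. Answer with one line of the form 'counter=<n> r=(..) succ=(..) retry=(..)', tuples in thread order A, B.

state after step 1 := counter=7 r=(6,0) succ=(0,0) retry=(0,0)
2 | A CAS | counter=7 r=(6,0) succ=(0,0) retry=(1,0)
3 | B LOAD | counter=7 r=(6,7) succ=(0,0) retry=(1,0)
4 | B CAS | counter=8 r=(6,7) succ=(0,1) retry=(1,0)
5 | B LOAD | counter=8 r=(6,8) succ=(0,1) retry=(1,0)
6 | B CAS | counter=9 r=(6,8) succ=(0,2) retry=(1,0)

counter=9 r=(6,8) succ=(0,2) retry=(1,0)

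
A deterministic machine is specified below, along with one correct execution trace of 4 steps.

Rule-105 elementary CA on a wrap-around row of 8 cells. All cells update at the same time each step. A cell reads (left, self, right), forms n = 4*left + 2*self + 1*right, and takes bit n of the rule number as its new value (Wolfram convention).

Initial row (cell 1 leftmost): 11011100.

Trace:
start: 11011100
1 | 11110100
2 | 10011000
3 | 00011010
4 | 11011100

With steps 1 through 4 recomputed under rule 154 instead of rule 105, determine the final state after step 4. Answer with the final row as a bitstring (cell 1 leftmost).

(re-executing steps 1..4 under rule 154; state before step 1: 11011100)
1 | 10011011
2 | 01110011
3 | 01101110
4 | 11001101

11001101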